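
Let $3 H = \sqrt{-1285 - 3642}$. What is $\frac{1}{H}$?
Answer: $- \frac{3 i \sqrt{4927}}{4927} \approx - 0.04274 i$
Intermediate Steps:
$H = \frac{i \sqrt{4927}}{3}$ ($H = \frac{\sqrt{-1285 - 3642}}{3} = \frac{\sqrt{-4927}}{3} = \frac{i \sqrt{4927}}{3} \approx 23.398 i$)
$\frac{1}{H} = \frac{1}{\frac{1}{3} i \sqrt{4927}} = - \frac{3 i \sqrt{4927}}{4927}$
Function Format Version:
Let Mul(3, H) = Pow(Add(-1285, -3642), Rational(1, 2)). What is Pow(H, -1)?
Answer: Mul(Rational(-3, 4927), I, Pow(4927, Rational(1, 2))) ≈ Mul(-0.042740, I)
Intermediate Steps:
H = Mul(Rational(1, 3), I, Pow(4927, Rational(1, 2))) (H = Mul(Rational(1, 3), Pow(Add(-1285, -3642), Rational(1, 2))) = Mul(Rational(1, 3), Pow(-4927, Rational(1, 2))) = Mul(Rational(1, 3), Mul(I, Pow(4927, Rational(1, 2)))) = Mul(Rational(1, 3), I, Pow(4927, Rational(1, 2))) ≈ Mul(23.398, I))
Pow(H, -1) = Pow(Mul(Rational(1, 3), I, Pow(4927, Rational(1, 2))), -1) = Mul(Rational(-3, 4927), I, Pow(4927, Rational(1, 2)))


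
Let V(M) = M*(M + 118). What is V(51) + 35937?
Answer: 44556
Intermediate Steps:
V(M) = M*(118 + M)
V(51) + 35937 = 51*(118 + 51) + 35937 = 51*169 + 35937 = 8619 + 35937 = 44556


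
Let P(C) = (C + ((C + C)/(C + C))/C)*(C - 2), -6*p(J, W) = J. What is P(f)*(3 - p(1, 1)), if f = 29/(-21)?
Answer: 864709/38367 ≈ 22.538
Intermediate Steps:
p(J, W) = -J/6
f = -29/21 (f = 29*(-1/21) = -29/21 ≈ -1.3810)
P(C) = (-2 + C)*(C + 1/C) (P(C) = (C + ((2*C)/((2*C)))/C)*(-2 + C) = (C + ((2*C)*(1/(2*C)))/C)*(-2 + C) = (C + 1/C)*(-2 + C) = (-2 + C)*(C + 1/C))
P(f)*(3 - p(1, 1)) = (1 + (-29/21)² - 2*(-29/21) - 2/(-29/21))*(3 - (-1)/6) = (1 + 841/441 + 58/21 - 2*(-21/29))*(3 - 1*(-⅙)) = (1 + 841/441 + 58/21 + 42/29)*(3 + ⅙) = (91022/12789)*(19/6) = 864709/38367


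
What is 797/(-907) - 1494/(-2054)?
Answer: -140990/931489 ≈ -0.15136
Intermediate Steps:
797/(-907) - 1494/(-2054) = 797*(-1/907) - 1494*(-1/2054) = -797/907 + 747/1027 = -140990/931489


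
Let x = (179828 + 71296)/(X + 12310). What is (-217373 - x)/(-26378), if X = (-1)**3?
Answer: 891965127/108228934 ≈ 8.2415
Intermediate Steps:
X = -1
x = 83708/4103 (x = (179828 + 71296)/(-1 + 12310) = 251124/12309 = 251124*(1/12309) = 83708/4103 ≈ 20.402)
(-217373 - x)/(-26378) = (-217373 - 1*83708/4103)/(-26378) = (-217373 - 83708/4103)*(-1/26378) = -891965127/4103*(-1/26378) = 891965127/108228934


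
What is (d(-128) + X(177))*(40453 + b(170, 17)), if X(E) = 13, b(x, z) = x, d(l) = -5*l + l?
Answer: 21327075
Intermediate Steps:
d(l) = -4*l
(d(-128) + X(177))*(40453 + b(170, 17)) = (-4*(-128) + 13)*(40453 + 170) = (512 + 13)*40623 = 525*40623 = 21327075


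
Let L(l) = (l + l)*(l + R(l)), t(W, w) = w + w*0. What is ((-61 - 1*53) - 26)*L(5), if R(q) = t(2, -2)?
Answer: -4200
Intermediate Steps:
t(W, w) = w (t(W, w) = w + 0 = w)
R(q) = -2
L(l) = 2*l*(-2 + l) (L(l) = (l + l)*(l - 2) = (2*l)*(-2 + l) = 2*l*(-2 + l))
((-61 - 1*53) - 26)*L(5) = ((-61 - 1*53) - 26)*(2*5*(-2 + 5)) = ((-61 - 53) - 26)*(2*5*3) = (-114 - 26)*30 = -140*30 = -4200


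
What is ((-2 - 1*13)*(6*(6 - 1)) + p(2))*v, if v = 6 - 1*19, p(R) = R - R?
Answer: 5850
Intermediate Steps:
p(R) = 0
v = -13 (v = 6 - 19 = -13)
((-2 - 1*13)*(6*(6 - 1)) + p(2))*v = ((-2 - 1*13)*(6*(6 - 1)) + 0)*(-13) = ((-2 - 13)*(6*5) + 0)*(-13) = (-15*30 + 0)*(-13) = (-450 + 0)*(-13) = -450*(-13) = 5850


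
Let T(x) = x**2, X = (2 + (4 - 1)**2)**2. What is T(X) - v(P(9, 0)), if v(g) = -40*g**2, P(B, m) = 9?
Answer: 17881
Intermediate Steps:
X = 121 (X = (2 + 3**2)**2 = (2 + 9)**2 = 11**2 = 121)
T(X) - v(P(9, 0)) = 121**2 - (-40)*9**2 = 14641 - (-40)*81 = 14641 - 1*(-3240) = 14641 + 3240 = 17881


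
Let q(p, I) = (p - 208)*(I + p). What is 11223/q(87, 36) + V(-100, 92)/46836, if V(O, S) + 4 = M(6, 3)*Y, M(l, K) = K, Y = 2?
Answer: -87601777/116176698 ≈ -0.75404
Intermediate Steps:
V(O, S) = 2 (V(O, S) = -4 + 3*2 = -4 + 6 = 2)
q(p, I) = (-208 + p)*(I + p)
11223/q(87, 36) + V(-100, 92)/46836 = 11223/(87² - 208*36 - 208*87 + 36*87) + 2/46836 = 11223/(7569 - 7488 - 18096 + 3132) + 2*(1/46836) = 11223/(-14883) + 1/23418 = 11223*(-1/14883) + 1/23418 = -3741/4961 + 1/23418 = -87601777/116176698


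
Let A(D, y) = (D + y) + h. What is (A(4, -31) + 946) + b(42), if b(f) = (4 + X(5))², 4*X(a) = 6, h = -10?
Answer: 3757/4 ≈ 939.25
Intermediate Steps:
X(a) = 3/2 (X(a) = (¼)*6 = 3/2)
A(D, y) = -10 + D + y (A(D, y) = (D + y) - 10 = -10 + D + y)
b(f) = 121/4 (b(f) = (4 + 3/2)² = (11/2)² = 121/4)
(A(4, -31) + 946) + b(42) = ((-10 + 4 - 31) + 946) + 121/4 = (-37 + 946) + 121/4 = 909 + 121/4 = 3757/4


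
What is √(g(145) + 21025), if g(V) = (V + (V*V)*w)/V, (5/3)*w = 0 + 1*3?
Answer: √21287 ≈ 145.90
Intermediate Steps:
w = 9/5 (w = 3*(0 + 1*3)/5 = 3*(0 + 3)/5 = (⅗)*3 = 9/5 ≈ 1.8000)
g(V) = (V + 9*V²/5)/V (g(V) = (V + (V*V)*(9/5))/V = (V + V²*(9/5))/V = (V + 9*V²/5)/V)
√(g(145) + 21025) = √((1 + (9/5)*145) + 21025) = √((1 + 261) + 21025) = √(262 + 21025) = √21287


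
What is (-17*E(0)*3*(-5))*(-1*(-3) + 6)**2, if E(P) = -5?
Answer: -103275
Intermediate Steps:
(-17*E(0)*3*(-5))*(-1*(-3) + 6)**2 = (-17*(-5*3)*(-5))*(-1*(-3) + 6)**2 = (-(-255)*(-5))*(3 + 6)**2 = -17*75*9**2 = -1275*81 = -103275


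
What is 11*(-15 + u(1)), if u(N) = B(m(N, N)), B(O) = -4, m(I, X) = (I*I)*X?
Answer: -209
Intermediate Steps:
m(I, X) = X*I² (m(I, X) = I²*X = X*I²)
u(N) = -4
11*(-15 + u(1)) = 11*(-15 - 4) = 11*(-19) = -209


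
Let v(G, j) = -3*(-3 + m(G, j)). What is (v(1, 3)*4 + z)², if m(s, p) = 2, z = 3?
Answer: 225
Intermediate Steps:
v(G, j) = 3 (v(G, j) = -3*(-3 + 2) = -3*(-1) = 3)
(v(1, 3)*4 + z)² = (3*4 + 3)² = (12 + 3)² = 15² = 225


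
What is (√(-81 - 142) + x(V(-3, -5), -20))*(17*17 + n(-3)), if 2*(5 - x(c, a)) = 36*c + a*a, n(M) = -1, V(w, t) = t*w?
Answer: -133920 + 288*I*√223 ≈ -1.3392e+5 + 4300.8*I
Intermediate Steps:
x(c, a) = 5 - 18*c - a²/2 (x(c, a) = 5 - (36*c + a*a)/2 = 5 - (36*c + a²)/2 = 5 - (a² + 36*c)/2 = 5 + (-18*c - a²/2) = 5 - 18*c - a²/2)
(√(-81 - 142) + x(V(-3, -5), -20))*(17*17 + n(-3)) = (√(-81 - 142) + (5 - (-90)*(-3) - ½*(-20)²))*(17*17 - 1) = (√(-223) + (5 - 18*15 - ½*400))*(289 - 1) = (I*√223 + (5 - 270 - 200))*288 = (I*√223 - 465)*288 = (-465 + I*√223)*288 = -133920 + 288*I*√223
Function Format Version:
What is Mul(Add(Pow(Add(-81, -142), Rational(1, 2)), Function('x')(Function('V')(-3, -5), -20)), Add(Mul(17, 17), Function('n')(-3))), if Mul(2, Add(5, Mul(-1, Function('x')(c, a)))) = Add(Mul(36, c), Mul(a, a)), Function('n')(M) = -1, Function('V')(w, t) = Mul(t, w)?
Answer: Add(-133920, Mul(288, I, Pow(223, Rational(1, 2)))) ≈ Add(-1.3392e+5, Mul(4300.8, I))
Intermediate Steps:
Function('x')(c, a) = Add(5, Mul(-18, c), Mul(Rational(-1, 2), Pow(a, 2))) (Function('x')(c, a) = Add(5, Mul(Rational(-1, 2), Add(Mul(36, c), Mul(a, a)))) = Add(5, Mul(Rational(-1, 2), Add(Mul(36, c), Pow(a, 2)))) = Add(5, Mul(Rational(-1, 2), Add(Pow(a, 2), Mul(36, c)))) = Add(5, Add(Mul(-18, c), Mul(Rational(-1, 2), Pow(a, 2)))) = Add(5, Mul(-18, c), Mul(Rational(-1, 2), Pow(a, 2))))
Mul(Add(Pow(Add(-81, -142), Rational(1, 2)), Function('x')(Function('V')(-3, -5), -20)), Add(Mul(17, 17), Function('n')(-3))) = Mul(Add(Pow(Add(-81, -142), Rational(1, 2)), Add(5, Mul(-18, Mul(-5, -3)), Mul(Rational(-1, 2), Pow(-20, 2)))), Add(Mul(17, 17), -1)) = Mul(Add(Pow(-223, Rational(1, 2)), Add(5, Mul(-18, 15), Mul(Rational(-1, 2), 400))), Add(289, -1)) = Mul(Add(Mul(I, Pow(223, Rational(1, 2))), Add(5, -270, -200)), 288) = Mul(Add(Mul(I, Pow(223, Rational(1, 2))), -465), 288) = Mul(Add(-465, Mul(I, Pow(223, Rational(1, 2)))), 288) = Add(-133920, Mul(288, I, Pow(223, Rational(1, 2))))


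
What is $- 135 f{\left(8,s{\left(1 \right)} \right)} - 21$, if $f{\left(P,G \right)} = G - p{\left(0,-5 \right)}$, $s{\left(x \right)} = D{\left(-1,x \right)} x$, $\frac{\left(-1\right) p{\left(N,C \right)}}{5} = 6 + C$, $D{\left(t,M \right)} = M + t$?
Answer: $-696$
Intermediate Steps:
$p{\left(N,C \right)} = -30 - 5 C$ ($p{\left(N,C \right)} = - 5 \left(6 + C\right) = -30 - 5 C$)
$s{\left(x \right)} = x \left(-1 + x\right)$ ($s{\left(x \right)} = \left(x - 1\right) x = \left(-1 + x\right) x = x \left(-1 + x\right)$)
$f{\left(P,G \right)} = 5 + G$ ($f{\left(P,G \right)} = G - \left(-30 - -25\right) = G - \left(-30 + 25\right) = G - -5 = G + 5 = 5 + G$)
$- 135 f{\left(8,s{\left(1 \right)} \right)} - 21 = - 135 \left(5 + 1 \left(-1 + 1\right)\right) - 21 = - 135 \left(5 + 1 \cdot 0\right) - 21 = - 135 \left(5 + 0\right) - 21 = \left(-135\right) 5 - 21 = -675 - 21 = -696$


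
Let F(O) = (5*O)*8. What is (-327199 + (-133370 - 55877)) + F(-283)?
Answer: -527766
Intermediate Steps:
F(O) = 40*O
(-327199 + (-133370 - 55877)) + F(-283) = (-327199 + (-133370 - 55877)) + 40*(-283) = (-327199 - 189247) - 11320 = -516446 - 11320 = -527766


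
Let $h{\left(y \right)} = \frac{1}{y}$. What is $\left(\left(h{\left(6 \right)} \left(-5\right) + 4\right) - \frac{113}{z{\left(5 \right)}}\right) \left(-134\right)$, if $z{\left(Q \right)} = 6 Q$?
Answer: $\frac{402}{5} \approx 80.4$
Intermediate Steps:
$\left(\left(h{\left(6 \right)} \left(-5\right) + 4\right) - \frac{113}{z{\left(5 \right)}}\right) \left(-134\right) = \left(\left(\frac{1}{6} \left(-5\right) + 4\right) - \frac{113}{6 \cdot 5}\right) \left(-134\right) = \left(\left(\frac{1}{6} \left(-5\right) + 4\right) - \frac{113}{30}\right) \left(-134\right) = \left(\left(- \frac{5}{6} + 4\right) - \frac{113}{30}\right) \left(-134\right) = \left(\frac{19}{6} - \frac{113}{30}\right) \left(-134\right) = \left(- \frac{3}{5}\right) \left(-134\right) = \frac{402}{5}$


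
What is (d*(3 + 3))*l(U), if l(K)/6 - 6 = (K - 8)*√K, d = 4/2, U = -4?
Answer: 432 - 1728*I ≈ 432.0 - 1728.0*I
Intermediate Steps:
d = 2 (d = 4*(½) = 2)
l(K) = 36 + 6*√K*(-8 + K) (l(K) = 36 + 6*((K - 8)*√K) = 36 + 6*((-8 + K)*√K) = 36 + 6*(√K*(-8 + K)) = 36 + 6*√K*(-8 + K))
(d*(3 + 3))*l(U) = (2*(3 + 3))*(36 - 96*I + 6*(-4)^(3/2)) = (2*6)*(36 - 96*I + 6*(-8*I)) = 12*(36 - 96*I - 48*I) = 12*(36 - 144*I) = 432 - 1728*I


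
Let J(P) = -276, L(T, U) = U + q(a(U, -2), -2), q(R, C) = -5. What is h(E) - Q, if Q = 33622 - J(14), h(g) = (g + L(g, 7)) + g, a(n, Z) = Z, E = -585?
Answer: -35066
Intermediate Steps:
L(T, U) = -5 + U (L(T, U) = U - 5 = -5 + U)
h(g) = 2 + 2*g (h(g) = (g + (-5 + 7)) + g = (g + 2) + g = (2 + g) + g = 2 + 2*g)
Q = 33898 (Q = 33622 - 1*(-276) = 33622 + 276 = 33898)
h(E) - Q = (2 + 2*(-585)) - 1*33898 = (2 - 1170) - 33898 = -1168 - 33898 = -35066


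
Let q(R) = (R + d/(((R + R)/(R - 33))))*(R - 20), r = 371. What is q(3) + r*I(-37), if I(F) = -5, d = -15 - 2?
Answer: -3351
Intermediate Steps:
d = -17
q(R) = (-20 + R)*(R - 17*(-33 + R)/(2*R)) (q(R) = (R - 17*(R - 33)/(R + R))*(R - 20) = (R - 17*(-33 + R)/(2*R))*(-20 + R) = (-20 + R)*(R - 17*(-33 + R)/(2*R)))
q(3) + r*I(-37) = (901/2 + 3² - 5610/3 - 57/2*3) + 371*(-5) = (901/2 + 9 - 5610*⅓ - 171/2) - 1855 = (901/2 + 9 - 1870 - 171/2) - 1855 = -1496 - 1855 = -3351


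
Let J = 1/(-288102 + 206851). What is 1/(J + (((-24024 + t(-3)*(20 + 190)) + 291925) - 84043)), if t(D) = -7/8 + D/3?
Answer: 325004/59626615103 ≈ 5.4507e-6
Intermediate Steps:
t(D) = -7/8 + D/3 (t(D) = -7*1/8 + D*(1/3) = -7/8 + D/3)
J = -1/81251 (J = 1/(-81251) = -1/81251 ≈ -1.2308e-5)
1/(J + (((-24024 + t(-3)*(20 + 190)) + 291925) - 84043)) = 1/(-1/81251 + (((-24024 + (-7/8 + (1/3)*(-3))*(20 + 190)) + 291925) - 84043)) = 1/(-1/81251 + (((-24024 + (-7/8 - 1)*210) + 291925) - 84043)) = 1/(-1/81251 + (((-24024 - 15/8*210) + 291925) - 84043)) = 1/(-1/81251 + (((-24024 - 1575/4) + 291925) - 84043)) = 1/(-1/81251 + ((-97671/4 + 291925) - 84043)) = 1/(-1/81251 + (1070029/4 - 84043)) = 1/(-1/81251 + 733857/4) = 1/(59626615103/325004) = 325004/59626615103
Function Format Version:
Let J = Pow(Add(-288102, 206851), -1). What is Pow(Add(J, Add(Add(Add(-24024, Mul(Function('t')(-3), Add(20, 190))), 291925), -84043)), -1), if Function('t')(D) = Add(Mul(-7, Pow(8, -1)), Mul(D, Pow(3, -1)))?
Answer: Rational(325004, 59626615103) ≈ 5.4507e-6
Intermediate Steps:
Function('t')(D) = Add(Rational(-7, 8), Mul(Rational(1, 3), D)) (Function('t')(D) = Add(Mul(-7, Rational(1, 8)), Mul(D, Rational(1, 3))) = Add(Rational(-7, 8), Mul(Rational(1, 3), D)))
J = Rational(-1, 81251) (J = Pow(-81251, -1) = Rational(-1, 81251) ≈ -1.2308e-5)
Pow(Add(J, Add(Add(Add(-24024, Mul(Function('t')(-3), Add(20, 190))), 291925), -84043)), -1) = Pow(Add(Rational(-1, 81251), Add(Add(Add(-24024, Mul(Add(Rational(-7, 8), Mul(Rational(1, 3), -3)), Add(20, 190))), 291925), -84043)), -1) = Pow(Add(Rational(-1, 81251), Add(Add(Add(-24024, Mul(Add(Rational(-7, 8), -1), 210)), 291925), -84043)), -1) = Pow(Add(Rational(-1, 81251), Add(Add(Add(-24024, Mul(Rational(-15, 8), 210)), 291925), -84043)), -1) = Pow(Add(Rational(-1, 81251), Add(Add(Add(-24024, Rational(-1575, 4)), 291925), -84043)), -1) = Pow(Add(Rational(-1, 81251), Add(Add(Rational(-97671, 4), 291925), -84043)), -1) = Pow(Add(Rational(-1, 81251), Add(Rational(1070029, 4), -84043)), -1) = Pow(Add(Rational(-1, 81251), Rational(733857, 4)), -1) = Pow(Rational(59626615103, 325004), -1) = Rational(325004, 59626615103)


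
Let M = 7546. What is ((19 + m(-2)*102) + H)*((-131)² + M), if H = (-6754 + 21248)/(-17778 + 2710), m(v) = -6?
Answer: -110561576663/7534 ≈ -1.4675e+7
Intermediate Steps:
H = -7247/7534 (H = 14494/(-15068) = 14494*(-1/15068) = -7247/7534 ≈ -0.96191)
((19 + m(-2)*102) + H)*((-131)² + M) = ((19 - 6*102) - 7247/7534)*((-131)² + 7546) = ((19 - 612) - 7247/7534)*(17161 + 7546) = (-593 - 7247/7534)*24707 = -4474909/7534*24707 = -110561576663/7534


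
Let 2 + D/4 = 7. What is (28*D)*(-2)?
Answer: -1120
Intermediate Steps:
D = 20 (D = -8 + 4*7 = -8 + 28 = 20)
(28*D)*(-2) = (28*20)*(-2) = 560*(-2) = -1120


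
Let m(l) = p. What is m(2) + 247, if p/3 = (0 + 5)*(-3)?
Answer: 202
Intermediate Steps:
p = -45 (p = 3*((0 + 5)*(-3)) = 3*(5*(-3)) = 3*(-15) = -45)
m(l) = -45
m(2) + 247 = -45 + 247 = 202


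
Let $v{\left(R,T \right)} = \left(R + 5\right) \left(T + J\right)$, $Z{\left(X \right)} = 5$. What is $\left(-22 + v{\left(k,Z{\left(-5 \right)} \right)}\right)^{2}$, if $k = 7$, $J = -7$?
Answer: $2116$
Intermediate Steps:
$v{\left(R,T \right)} = \left(-7 + T\right) \left(5 + R\right)$ ($v{\left(R,T \right)} = \left(R + 5\right) \left(T - 7\right) = \left(5 + R\right) \left(-7 + T\right) = \left(-7 + T\right) \left(5 + R\right)$)
$\left(-22 + v{\left(k,Z{\left(-5 \right)} \right)}\right)^{2} = \left(-22 + \left(-35 - 49 + 5 \cdot 5 + 7 \cdot 5\right)\right)^{2} = \left(-22 + \left(-35 - 49 + 25 + 35\right)\right)^{2} = \left(-22 - 24\right)^{2} = \left(-46\right)^{2} = 2116$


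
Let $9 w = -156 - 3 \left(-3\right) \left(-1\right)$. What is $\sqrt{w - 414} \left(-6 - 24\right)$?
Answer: $- 10 i \sqrt{3891} \approx - 623.78 i$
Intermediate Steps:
$w = - \frac{55}{3}$ ($w = \frac{-156 - 3 \left(-3\right) \left(-1\right)}{9} = \frac{-156 - \left(-9\right) \left(-1\right)}{9} = \frac{-156 - 9}{9} = \frac{1}{9} \left(-165\right) = - \frac{55}{3} \approx -18.333$)
$\sqrt{w - 414} \left(-6 - 24\right) = \sqrt{- \frac{55}{3} - 414} \left(-6 - 24\right) = \sqrt{- \frac{1297}{3}} \left(-30\right) = \frac{i \sqrt{3891}}{3} \left(-30\right) = - 10 i \sqrt{3891}$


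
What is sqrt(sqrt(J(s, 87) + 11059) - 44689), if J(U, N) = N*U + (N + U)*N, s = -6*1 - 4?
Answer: sqrt(-44689 + 2*sqrt(4222)) ≈ 211.09*I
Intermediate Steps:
s = -10 (s = -6 - 4 = -10)
J(U, N) = N*U + N*(N + U)
sqrt(sqrt(J(s, 87) + 11059) - 44689) = sqrt(sqrt(87*(87 + 2*(-10)) + 11059) - 44689) = sqrt(sqrt(87*(87 - 20) + 11059) - 44689) = sqrt(sqrt(87*67 + 11059) - 44689) = sqrt(sqrt(5829 + 11059) - 44689) = sqrt(sqrt(16888) - 44689) = sqrt(2*sqrt(4222) - 44689) = sqrt(-44689 + 2*sqrt(4222))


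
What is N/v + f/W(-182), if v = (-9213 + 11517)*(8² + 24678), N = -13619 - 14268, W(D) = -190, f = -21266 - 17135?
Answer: 1094532759119/5415528960 ≈ 202.11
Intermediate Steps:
f = -38401
N = -27887
v = 57005568 (v = 2304*(64 + 24678) = 2304*24742 = 57005568)
N/v + f/W(-182) = -27887/57005568 - 38401/(-190) = -27887*1/57005568 - 38401*(-1/190) = -27887/57005568 + 38401/190 = 1094532759119/5415528960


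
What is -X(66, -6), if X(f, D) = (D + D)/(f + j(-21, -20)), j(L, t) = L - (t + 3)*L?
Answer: -1/26 ≈ -0.038462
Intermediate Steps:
j(L, t) = L - L*(3 + t) (j(L, t) = L - (3 + t)*L = L - L*(3 + t))
X(f, D) = 2*D/(-378 + f) (X(f, D) = (D + D)/(f - 1*(-21)*(2 - 20)) = (2*D)/(f - 1*(-21)*(-18)) = (2*D)/(f - 378) = (2*D)/(-378 + f) = 2*D/(-378 + f))
-X(66, -6) = -2*(-6)/(-378 + 66) = -2*(-6)/(-312) = -2*(-6)*(-1)/312 = -1*1/26 = -1/26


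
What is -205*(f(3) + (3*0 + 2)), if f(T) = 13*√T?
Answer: -410 - 2665*√3 ≈ -5025.9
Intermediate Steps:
-205*(f(3) + (3*0 + 2)) = -205*(13*√3 + (3*0 + 2)) = -205*(13*√3 + (0 + 2)) = -205*(13*√3 + 2) = -205*(2 + 13*√3) = -410 - 2665*√3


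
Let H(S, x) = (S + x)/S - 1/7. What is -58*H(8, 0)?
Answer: -348/7 ≈ -49.714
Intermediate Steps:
H(S, x) = -⅐ + (S + x)/S (H(S, x) = (S + x)/S - 1*⅐ = (S + x)/S - ⅐ = -⅐ + (S + x)/S)
-58*H(8, 0) = -58*(6/7 + 0/8) = -58*(6/7 + 0*(⅛)) = -58*(6/7 + 0) = -58*6/7 = -348/7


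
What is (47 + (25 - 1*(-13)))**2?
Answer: 7225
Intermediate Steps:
(47 + (25 - 1*(-13)))**2 = (47 + (25 + 13))**2 = (47 + 38)**2 = 85**2 = 7225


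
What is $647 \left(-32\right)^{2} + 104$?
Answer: $662632$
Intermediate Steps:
$647 \left(-32\right)^{2} + 104 = 647 \cdot 1024 + 104 = 662528 + 104 = 662632$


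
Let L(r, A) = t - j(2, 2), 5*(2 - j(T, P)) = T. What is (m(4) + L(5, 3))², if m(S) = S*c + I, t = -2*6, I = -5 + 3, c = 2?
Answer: 1444/25 ≈ 57.760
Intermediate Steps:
I = -2
j(T, P) = 2 - T/5
t = -12
L(r, A) = -68/5 (L(r, A) = -12 - (2 - ⅕*2) = -12 - (2 - ⅖) = -12 - 1*8/5 = -12 - 8/5 = -68/5)
m(S) = -2 + 2*S (m(S) = S*2 - 2 = 2*S - 2 = -2 + 2*S)
(m(4) + L(5, 3))² = ((-2 + 2*4) - 68/5)² = ((-2 + 8) - 68/5)² = (6 - 68/5)² = (-38/5)² = 1444/25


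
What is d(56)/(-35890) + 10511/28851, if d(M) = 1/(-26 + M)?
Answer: 1257462761/3451541300 ≈ 0.36432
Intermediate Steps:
d(56)/(-35890) + 10511/28851 = 1/((-26 + 56)*(-35890)) + 10511/28851 = -1/35890/30 + 10511*(1/28851) = (1/30)*(-1/35890) + 10511/28851 = -1/1076700 + 10511/28851 = 1257462761/3451541300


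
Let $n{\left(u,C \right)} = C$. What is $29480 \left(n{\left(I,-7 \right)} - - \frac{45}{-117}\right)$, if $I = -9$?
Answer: $- \frac{2830080}{13} \approx -2.177 \cdot 10^{5}$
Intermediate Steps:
$29480 \left(n{\left(I,-7 \right)} - - \frac{45}{-117}\right) = 29480 \left(-7 - - \frac{45}{-117}\right) = 29480 \left(-7 - \left(-45\right) \left(- \frac{1}{117}\right)\right) = 29480 \left(-7 - \frac{5}{13}\right) = 29480 \left(- \frac{96}{13}\right) = - \frac{2830080}{13}$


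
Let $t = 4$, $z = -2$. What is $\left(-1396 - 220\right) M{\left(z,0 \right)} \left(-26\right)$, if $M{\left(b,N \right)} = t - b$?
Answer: $252096$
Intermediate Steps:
$M{\left(b,N \right)} = 4 - b$
$\left(-1396 - 220\right) M{\left(z,0 \right)} \left(-26\right) = \left(-1396 - 220\right) \left(4 - -2\right) \left(-26\right) = - 1616 \left(4 + 2\right) \left(-26\right) = - 1616 \cdot 6 \left(-26\right) = \left(-1616\right) \left(-156\right) = 252096$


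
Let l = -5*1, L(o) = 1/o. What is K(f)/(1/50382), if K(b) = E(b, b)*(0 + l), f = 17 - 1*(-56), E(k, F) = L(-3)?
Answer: 83970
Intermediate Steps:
L(o) = 1/o
E(k, F) = -⅓ (E(k, F) = 1/(-3) = -⅓)
f = 73 (f = 17 + 56 = 73)
l = -5
K(b) = 5/3 (K(b) = -(0 - 5)/3 = -⅓*(-5) = 5/3)
K(f)/(1/50382) = 5/(3*(1/50382)) = (5/3)*50382 = 83970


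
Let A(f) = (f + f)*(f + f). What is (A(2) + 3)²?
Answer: 361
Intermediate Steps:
A(f) = 4*f² (A(f) = (2*f)*(2*f) = 4*f²)
(A(2) + 3)² = (4*2² + 3)² = (4*4 + 3)² = (16 + 3)² = 19² = 361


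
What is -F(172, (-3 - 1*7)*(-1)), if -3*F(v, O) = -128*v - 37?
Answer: -7351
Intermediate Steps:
F(v, O) = 37/3 + 128*v/3 (F(v, O) = -(-128*v - 37)/3 = -(-37 - 128*v)/3 = 37/3 + 128*v/3)
-F(172, (-3 - 1*7)*(-1)) = -(37/3 + (128/3)*172) = -(37/3 + 22016/3) = -1*7351 = -7351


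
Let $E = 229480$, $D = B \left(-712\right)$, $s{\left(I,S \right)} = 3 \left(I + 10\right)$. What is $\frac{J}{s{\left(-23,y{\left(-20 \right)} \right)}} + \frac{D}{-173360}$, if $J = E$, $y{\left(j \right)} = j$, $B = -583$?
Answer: $- \frac{452259563}{76830} \approx -5886.5$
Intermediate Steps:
$s{\left(I,S \right)} = 30 + 3 I$ ($s{\left(I,S \right)} = 3 \left(10 + I\right) = 30 + 3 I$)
$D = 415096$ ($D = \left(-583\right) \left(-712\right) = 415096$)
$J = 229480$
$\frac{J}{s{\left(-23,y{\left(-20 \right)} \right)}} + \frac{D}{-173360} = \frac{229480}{30 + 3 \left(-23\right)} + \frac{415096}{-173360} = \frac{229480}{30 - 69} + 415096 \left(- \frac{1}{173360}\right) = \frac{229480}{-39} - \frac{4717}{1970} = 229480 \left(- \frac{1}{39}\right) - \frac{4717}{1970} = - \frac{229480}{39} - \frac{4717}{1970} = - \frac{452259563}{76830}$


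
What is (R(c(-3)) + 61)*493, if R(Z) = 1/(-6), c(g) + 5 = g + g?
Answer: 179945/6 ≈ 29991.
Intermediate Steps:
c(g) = -5 + 2*g (c(g) = -5 + (g + g) = -5 + 2*g)
R(Z) = -1/6
(R(c(-3)) + 61)*493 = (-1/6 + 61)*493 = (365/6)*493 = 179945/6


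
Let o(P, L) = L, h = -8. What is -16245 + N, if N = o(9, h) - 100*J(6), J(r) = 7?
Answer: -16953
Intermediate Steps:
N = -708 (N = -8 - 100*7 = -8 - 700 = -708)
-16245 + N = -16245 - 708 = -16953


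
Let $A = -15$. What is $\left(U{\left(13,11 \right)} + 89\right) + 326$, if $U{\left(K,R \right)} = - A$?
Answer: $430$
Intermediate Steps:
$U{\left(K,R \right)} = 15$ ($U{\left(K,R \right)} = \left(-1\right) \left(-15\right) = 15$)
$\left(U{\left(13,11 \right)} + 89\right) + 326 = \left(15 + 89\right) + 326 = 104 + 326 = 430$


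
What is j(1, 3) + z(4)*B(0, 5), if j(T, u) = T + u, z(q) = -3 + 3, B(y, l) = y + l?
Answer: 4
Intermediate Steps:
B(y, l) = l + y
z(q) = 0
j(1, 3) + z(4)*B(0, 5) = (1 + 3) + 0*(5 + 0) = 4 + 0*5 = 4 + 0 = 4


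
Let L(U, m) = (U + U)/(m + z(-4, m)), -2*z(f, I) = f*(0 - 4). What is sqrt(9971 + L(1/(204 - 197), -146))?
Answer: 12*sqrt(410542)/77 ≈ 99.855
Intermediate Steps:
z(f, I) = 2*f (z(f, I) = -f*(0 - 4)/2 = -f*(-4)/2 = -(-2)*f = 2*f)
L(U, m) = 2*U/(-8 + m) (L(U, m) = (U + U)/(m + 2*(-4)) = (2*U)/(m - 8) = (2*U)/(-8 + m) = 2*U/(-8 + m))
sqrt(9971 + L(1/(204 - 197), -146)) = sqrt(9971 + 2/((204 - 197)*(-8 - 146))) = sqrt(9971 + 2/(7*(-154))) = sqrt(9971 + 2*(1/7)*(-1/154)) = sqrt(9971 - 1/539) = sqrt(5374368/539) = 12*sqrt(410542)/77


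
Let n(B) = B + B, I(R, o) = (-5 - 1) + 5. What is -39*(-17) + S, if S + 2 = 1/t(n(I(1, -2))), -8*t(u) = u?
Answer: 665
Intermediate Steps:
I(R, o) = -1 (I(R, o) = -6 + 5 = -1)
n(B) = 2*B
t(u) = -u/8
S = 2 (S = -2 + 1/(-(-1)/4) = -2 + 1/(-⅛*(-2)) = -2 + 1/(¼) = -2 + 4 = 2)
-39*(-17) + S = -39*(-17) + 2 = 663 + 2 = 665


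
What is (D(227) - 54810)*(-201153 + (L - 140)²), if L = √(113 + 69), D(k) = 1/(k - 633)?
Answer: 4036023652431/406 + 445057220*√182/29 ≈ 1.0148e+10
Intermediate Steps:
D(k) = 1/(-633 + k)
L = √182 ≈ 13.491
(D(227) - 54810)*(-201153 + (L - 140)²) = (1/(-633 + 227) - 54810)*(-201153 + (√182 - 140)²) = (1/(-406) - 54810)*(-201153 + (-140 + √182)²) = (-1/406 - 54810)*(-201153 + (-140 + √182)²) = -22252861*(-201153 + (-140 + √182)²)/406 = 4476229748733/406 - 22252861*(-140 + √182)²/406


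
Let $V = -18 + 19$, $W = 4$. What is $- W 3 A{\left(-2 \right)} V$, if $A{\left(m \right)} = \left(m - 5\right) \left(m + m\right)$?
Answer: $-336$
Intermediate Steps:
$V = 1$
$A{\left(m \right)} = 2 m \left(-5 + m\right)$ ($A{\left(m \right)} = \left(-5 + m\right) 2 m = 2 m \left(-5 + m\right)$)
$- W 3 A{\left(-2 \right)} V = \left(-1\right) 4 \cdot 3 \cdot 2 \left(-2\right) \left(-5 - 2\right) 1 = \left(-4\right) 3 \cdot 2 \left(-2\right) \left(-7\right) 1 = \left(-12\right) 28 \cdot 1 = \left(-336\right) 1 = -336$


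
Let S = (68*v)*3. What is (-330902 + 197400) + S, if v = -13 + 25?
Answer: -131054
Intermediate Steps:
v = 12
S = 2448 (S = (68*12)*3 = 816*3 = 2448)
(-330902 + 197400) + S = (-330902 + 197400) + 2448 = -133502 + 2448 = -131054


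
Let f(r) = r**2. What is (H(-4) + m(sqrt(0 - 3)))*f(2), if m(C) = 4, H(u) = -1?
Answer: 12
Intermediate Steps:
(H(-4) + m(sqrt(0 - 3)))*f(2) = (-1 + 4)*2**2 = 3*4 = 12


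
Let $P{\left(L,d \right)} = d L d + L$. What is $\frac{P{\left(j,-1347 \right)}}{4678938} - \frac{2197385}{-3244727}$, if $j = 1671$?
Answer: $\frac{1641316906188350}{2530312743321} \approx 648.66$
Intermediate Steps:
$P{\left(L,d \right)} = L + L d^{2}$ ($P{\left(L,d \right)} = L d d + L = L d^{2} + L = L + L d^{2}$)
$\frac{P{\left(j,-1347 \right)}}{4678938} - \frac{2197385}{-3244727} = \frac{1671 \left(1 + \left(-1347\right)^{2}\right)}{4678938} - \frac{2197385}{-3244727} = 1671 \left(1 + 1814409\right) \frac{1}{4678938} - - \frac{2197385}{3244727} = 1671 \cdot 1814410 \cdot \frac{1}{4678938} + \frac{2197385}{3244727} = 3031879110 \cdot \frac{1}{4678938} + \frac{2197385}{3244727} = \frac{505313185}{779823} + \frac{2197385}{3244727} = \frac{1641316906188350}{2530312743321}$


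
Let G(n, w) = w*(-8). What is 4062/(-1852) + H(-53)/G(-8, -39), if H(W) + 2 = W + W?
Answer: -15285/6019 ≈ -2.5395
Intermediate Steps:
H(W) = -2 + 2*W (H(W) = -2 + (W + W) = -2 + 2*W)
G(n, w) = -8*w
4062/(-1852) + H(-53)/G(-8, -39) = 4062/(-1852) + (-2 + 2*(-53))/((-8*(-39))) = 4062*(-1/1852) + (-2 - 106)/312 = -2031/926 - 108*1/312 = -2031/926 - 9/26 = -15285/6019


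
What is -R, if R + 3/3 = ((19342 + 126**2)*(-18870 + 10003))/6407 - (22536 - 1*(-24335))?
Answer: 612586910/6407 ≈ 95612.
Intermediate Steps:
R = -612586910/6407 (R = -1 + (((19342 + 126**2)*(-18870 + 10003))/6407 - (22536 - 1*(-24335))) = -1 + (((19342 + 15876)*(-8867))*(1/6407) - (22536 + 24335)) = -1 + ((35218*(-8867))*(1/6407) - 1*46871) = -1 + (-312278006*1/6407 - 46871) = -1 + (-312278006/6407 - 46871) = -1 - 612580503/6407 = -612586910/6407 ≈ -95612.)
-R = -1*(-612586910/6407) = 612586910/6407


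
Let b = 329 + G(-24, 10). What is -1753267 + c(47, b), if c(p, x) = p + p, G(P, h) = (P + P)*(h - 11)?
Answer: -1753173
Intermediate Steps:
G(P, h) = 2*P*(-11 + h) (G(P, h) = (2*P)*(-11 + h) = 2*P*(-11 + h))
b = 377 (b = 329 + 2*(-24)*(-11 + 10) = 329 + 2*(-24)*(-1) = 329 + 48 = 377)
c(p, x) = 2*p
-1753267 + c(47, b) = -1753267 + 2*47 = -1753267 + 94 = -1753173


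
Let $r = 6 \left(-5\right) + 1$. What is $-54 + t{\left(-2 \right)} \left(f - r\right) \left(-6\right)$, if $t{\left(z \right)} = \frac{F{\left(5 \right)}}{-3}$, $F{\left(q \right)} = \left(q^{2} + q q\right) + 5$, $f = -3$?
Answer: $2806$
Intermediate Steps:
$F{\left(q \right)} = 5 + 2 q^{2}$ ($F{\left(q \right)} = \left(q^{2} + q^{2}\right) + 5 = 2 q^{2} + 5 = 5 + 2 q^{2}$)
$t{\left(z \right)} = - \frac{55}{3}$ ($t{\left(z \right)} = \frac{5 + 2 \cdot 5^{2}}{-3} = \left(5 + 2 \cdot 25\right) \left(- \frac{1}{3}\right) = \left(5 + 50\right) \left(- \frac{1}{3}\right) = 55 \left(- \frac{1}{3}\right) = - \frac{55}{3}$)
$r = -29$ ($r = -30 + 1 = -29$)
$-54 + t{\left(-2 \right)} \left(f - r\right) \left(-6\right) = -54 + - \frac{55 \left(-3 - -29\right)}{3} \left(-6\right) = -54 + - \frac{55 \left(-3 + 29\right)}{3} \left(-6\right) = -54 + \left(- \frac{55}{3}\right) 26 \left(-6\right) = -54 - -2860 = -54 + 2860 = 2806$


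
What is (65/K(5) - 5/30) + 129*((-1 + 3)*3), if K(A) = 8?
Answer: 18767/24 ≈ 781.96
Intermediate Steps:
(65/K(5) - 5/30) + 129*((-1 + 3)*3) = (65/8 - 5/30) + 129*((-1 + 3)*3) = (65*(1/8) - 5*1/30) + 129*(2*3) = (65/8 - 1/6) + 129*6 = 191/24 + 774 = 18767/24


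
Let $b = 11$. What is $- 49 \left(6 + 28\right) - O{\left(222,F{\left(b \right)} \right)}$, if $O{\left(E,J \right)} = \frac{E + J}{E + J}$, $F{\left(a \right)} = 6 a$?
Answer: $-1667$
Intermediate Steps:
$O{\left(E,J \right)} = 1$
$- 49 \left(6 + 28\right) - O{\left(222,F{\left(b \right)} \right)} = - 49 \left(6 + 28\right) - 1 = \left(-49\right) 34 - 1 = -1666 - 1 = -1667$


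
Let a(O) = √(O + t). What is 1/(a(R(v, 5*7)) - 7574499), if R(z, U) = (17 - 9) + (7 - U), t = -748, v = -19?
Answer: -2524833/19124345033923 - 16*I*√3/57373035101769 ≈ -1.3202e-7 - 4.8303e-13*I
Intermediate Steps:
R(z, U) = 15 - U (R(z, U) = 8 + (7 - U) = 15 - U)
a(O) = √(-748 + O) (a(O) = √(O - 748) = √(-748 + O))
1/(a(R(v, 5*7)) - 7574499) = 1/(√(-748 + (15 - 5*7)) - 7574499) = 1/(√(-748 + (15 - 1*35)) - 7574499) = 1/(√(-748 + (15 - 35)) - 7574499) = 1/(√(-748 - 20) - 7574499) = 1/(√(-768) - 7574499) = 1/(16*I*√3 - 7574499) = 1/(-7574499 + 16*I*√3)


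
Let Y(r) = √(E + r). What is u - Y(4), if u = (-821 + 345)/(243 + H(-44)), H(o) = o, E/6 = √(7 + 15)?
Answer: -476/199 - √(4 + 6*√22) ≈ -8.0614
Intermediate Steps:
E = 6*√22 (E = 6*√(7 + 15) = 6*√22 ≈ 28.142)
Y(r) = √(r + 6*√22) (Y(r) = √(6*√22 + r) = √(r + 6*√22))
u = -476/199 (u = (-821 + 345)/(243 - 44) = -476/199 ≈ -2.3920)
u - Y(4) = -476/199 - √(4 + 6*√22)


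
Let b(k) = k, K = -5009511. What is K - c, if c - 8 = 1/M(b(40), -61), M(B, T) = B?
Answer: -200380761/40 ≈ -5.0095e+6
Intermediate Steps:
c = 321/40 (c = 8 + 1/40 = 321/40 ≈ 8.0250)
K - c = -5009511 - 1*321/40 = -5009511 - 321/40 = -200380761/40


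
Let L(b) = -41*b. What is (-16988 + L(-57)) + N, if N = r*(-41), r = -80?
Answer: -11371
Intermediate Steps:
N = 3280 (N = -80*(-41) = 3280)
(-16988 + L(-57)) + N = (-16988 - 41*(-57)) + 3280 = (-16988 + 2337) + 3280 = -14651 + 3280 = -11371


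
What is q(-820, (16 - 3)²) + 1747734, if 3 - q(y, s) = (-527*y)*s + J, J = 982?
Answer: -71284905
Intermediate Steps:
q(y, s) = -979 + 527*s*y (q(y, s) = 3 - ((-527*y)*s + 982) = 3 - (-527*s*y + 982) = 3 - (982 - 527*s*y) = 3 + (-982 + 527*s*y) = -979 + 527*s*y)
q(-820, (16 - 3)²) + 1747734 = (-979 + 527*(16 - 3)²*(-820)) + 1747734 = (-979 + 527*13²*(-820)) + 1747734 = (-979 + 527*169*(-820)) + 1747734 = (-979 - 73031660) + 1747734 = -73032639 + 1747734 = -71284905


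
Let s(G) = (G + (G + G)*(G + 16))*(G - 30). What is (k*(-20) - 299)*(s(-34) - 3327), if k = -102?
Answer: -138386867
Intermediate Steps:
s(G) = (-30 + G)*(G + 2*G*(16 + G)) (s(G) = (G + (2*G)*(16 + G))*(-30 + G) = (G + 2*G*(16 + G))*(-30 + G) = (-30 + G)*(G + 2*G*(16 + G)))
(k*(-20) - 299)*(s(-34) - 3327) = (-102*(-20) - 299)*(-34*(-990 - 27*(-34) + 2*(-34)²) - 3327) = (2040 - 299)*(-34*(-990 + 918 + 2*1156) - 3327) = 1741*(-34*(-990 + 918 + 2312) - 3327) = 1741*(-34*2240 - 3327) = 1741*(-76160 - 3327) = 1741*(-79487) = -138386867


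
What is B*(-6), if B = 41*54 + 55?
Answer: -13614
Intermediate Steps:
B = 2269 (B = 2214 + 55 = 2269)
B*(-6) = 2269*(-6) = -13614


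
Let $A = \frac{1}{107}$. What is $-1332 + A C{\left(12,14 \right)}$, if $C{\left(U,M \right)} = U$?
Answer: $- \frac{142512}{107} \approx -1331.9$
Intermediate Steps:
$A = \frac{1}{107} \approx 0.0093458$
$-1332 + A C{\left(12,14 \right)} = -1332 + \frac{1}{107} \cdot 12 = -1332 + \frac{12}{107} = - \frac{142512}{107}$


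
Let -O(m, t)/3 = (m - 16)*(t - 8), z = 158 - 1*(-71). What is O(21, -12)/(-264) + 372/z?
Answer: 2459/5038 ≈ 0.48809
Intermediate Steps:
z = 229 (z = 158 + 71 = 229)
O(m, t) = -3*(-16 + m)*(-8 + t) (O(m, t) = -3*(m - 16)*(t - 8) = -3*(-16 + m)*(-8 + t))
O(21, -12)/(-264) + 372/z = (-384 + 24*21 + 48*(-12) - 3*21*(-12))/(-264) + 372/229 = (-384 + 504 - 576 + 756)*(-1/264) + 372*(1/229) = 300*(-1/264) + 372/229 = -25/22 + 372/229 = 2459/5038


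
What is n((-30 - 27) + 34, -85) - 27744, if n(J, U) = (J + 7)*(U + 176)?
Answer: -29200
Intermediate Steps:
n(J, U) = (7 + J)*(176 + U)
n((-30 - 27) + 34, -85) - 27744 = (1232 + 7*(-85) + 176*((-30 - 27) + 34) + ((-30 - 27) + 34)*(-85)) - 27744 = (1232 - 595 + 176*(-57 + 34) + (-57 + 34)*(-85)) - 27744 = (1232 - 595 + 176*(-23) - 23*(-85)) - 27744 = (1232 - 595 - 4048 + 1955) - 27744 = -1456 - 27744 = -29200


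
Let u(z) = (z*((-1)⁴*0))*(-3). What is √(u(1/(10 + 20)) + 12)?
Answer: 2*√3 ≈ 3.4641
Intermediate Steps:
u(z) = 0 (u(z) = (z*(1*0))*(-3) = (z*0)*(-3) = 0*(-3) = 0)
√(u(1/(10 + 20)) + 12) = √(0 + 12) = √12 = 2*√3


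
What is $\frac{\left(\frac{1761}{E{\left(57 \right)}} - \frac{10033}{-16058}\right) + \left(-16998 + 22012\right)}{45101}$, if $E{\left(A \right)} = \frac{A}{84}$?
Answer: $\frac{2321759919}{13760405302} \approx 0.16873$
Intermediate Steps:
$E{\left(A \right)} = \frac{A}{84}$ ($E{\left(A \right)} = A \frac{1}{84} = \frac{A}{84}$)
$\frac{\left(\frac{1761}{E{\left(57 \right)}} - \frac{10033}{-16058}\right) + \left(-16998 + 22012\right)}{45101} = \frac{\left(\frac{1761}{\frac{1}{84} \cdot 57} - \frac{10033}{-16058}\right) + \left(-16998 + 22012\right)}{45101} = \left(\left(\frac{1761}{\frac{19}{28}} - - \frac{10033}{16058}\right) + 5014\right) \frac{1}{45101} = \left(\left(1761 \cdot \frac{28}{19} + \frac{10033}{16058}\right) + 5014\right) \frac{1}{45101} = \left(\left(\frac{49308}{19} + \frac{10033}{16058}\right) + 5014\right) \frac{1}{45101} = \left(\frac{791978491}{305102} + 5014\right) \frac{1}{45101} = \frac{2321759919}{305102} \cdot \frac{1}{45101} = \frac{2321759919}{13760405302}$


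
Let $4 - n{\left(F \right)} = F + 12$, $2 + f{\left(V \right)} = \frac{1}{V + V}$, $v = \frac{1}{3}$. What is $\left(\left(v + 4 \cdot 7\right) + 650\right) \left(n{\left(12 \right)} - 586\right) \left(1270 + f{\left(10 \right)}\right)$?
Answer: $- \frac{1042514627}{2} \approx -5.2126 \cdot 10^{8}$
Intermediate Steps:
$v = \frac{1}{3} \approx 0.33333$
$f{\left(V \right)} = -2 + \frac{1}{2 V}$ ($f{\left(V \right)} = -2 + \frac{1}{V + V} = -2 + \frac{1}{2 V}$)
$n{\left(F \right)} = -8 - F$ ($n{\left(F \right)} = 4 - \left(F + 12\right) = 4 - \left(12 + F\right) = -8 - F$)
$\left(\left(v + 4 \cdot 7\right) + 650\right) \left(n{\left(12 \right)} - 586\right) \left(1270 + f{\left(10 \right)}\right) = \left(\left(\frac{1}{3} + 4 \cdot 7\right) + 650\right) \left(\left(-8 - 12\right) - 586\right) \left(1270 - \left(2 - \frac{1}{2 \cdot 10}\right)\right) = \left(\left(\frac{1}{3} + 28\right) + 650\right) \left(\left(-8 - 12\right) - 586\right) \left(1270 + \left(-2 + \frac{1}{2} \cdot \frac{1}{10}\right)\right) = \left(\frac{85}{3} + 650\right) \left(-20 - 586\right) \left(1270 + \left(-2 + \frac{1}{20}\right)\right) = \frac{2035}{3} \left(-606\right) \left(1270 - \frac{39}{20}\right) = \left(-411070\right) \frac{25361}{20} = - \frac{1042514627}{2}$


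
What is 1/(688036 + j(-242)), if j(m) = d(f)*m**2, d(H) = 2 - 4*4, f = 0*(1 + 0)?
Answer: -1/131860 ≈ -7.5838e-6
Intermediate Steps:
f = 0 (f = 0*1 = 0)
d(H) = -14 (d(H) = 2 - 16 = -14)
j(m) = -14*m**2
1/(688036 + j(-242)) = 1/(688036 - 14*(-242)**2) = 1/(688036 - 14*58564) = 1/(688036 - 819896) = 1/(-131860) = -1/131860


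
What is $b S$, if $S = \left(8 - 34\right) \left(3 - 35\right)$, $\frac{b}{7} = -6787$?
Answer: $-39527488$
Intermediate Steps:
$b = -47509$ ($b = 7 \left(-6787\right) = -47509$)
$S = 832$ ($S = \left(-26\right) \left(-32\right) = 832$)
$b S = \left(-47509\right) 832 = -39527488$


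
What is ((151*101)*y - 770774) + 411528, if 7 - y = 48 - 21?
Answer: -664266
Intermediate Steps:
y = -20 (y = 7 - (48 - 21) = 7 - 1*27 = 7 - 27 = -20)
((151*101)*y - 770774) + 411528 = ((151*101)*(-20) - 770774) + 411528 = (15251*(-20) - 770774) + 411528 = (-305020 - 770774) + 411528 = -1075794 + 411528 = -664266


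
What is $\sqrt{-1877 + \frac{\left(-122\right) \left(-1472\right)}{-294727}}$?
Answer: $\frac{3 i \sqrt{18121851639389}}{294727} \approx 43.331 i$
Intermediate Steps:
$\sqrt{-1877 + \frac{\left(-122\right) \left(-1472\right)}{-294727}} = \sqrt{-1877 + 179584 \left(- \frac{1}{294727}\right)} = \sqrt{-1877 - \frac{179584}{294727}} = \sqrt{- \frac{553382163}{294727}} = \frac{3 i \sqrt{18121851639389}}{294727}$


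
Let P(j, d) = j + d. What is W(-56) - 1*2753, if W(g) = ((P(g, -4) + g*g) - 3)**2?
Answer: 9440576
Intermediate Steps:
P(j, d) = d + j
W(g) = (-7 + g + g**2)**2 (W(g) = (((-4 + g) + g*g) - 3)**2 = (((-4 + g) + g**2) - 3)**2 = ((-4 + g + g**2) - 3)**2 = (-7 + g + g**2)**2)
W(-56) - 1*2753 = (-7 - 56 + (-56)**2)**2 - 1*2753 = (-7 - 56 + 3136)**2 - 2753 = 3073**2 - 2753 = 9443329 - 2753 = 9440576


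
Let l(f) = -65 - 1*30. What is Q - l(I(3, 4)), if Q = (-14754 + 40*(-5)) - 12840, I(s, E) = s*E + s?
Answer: -27699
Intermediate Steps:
I(s, E) = s + E*s (I(s, E) = E*s + s = s + E*s)
l(f) = -95 (l(f) = -65 - 30 = -95)
Q = -27794 (Q = (-14754 - 200) - 12840 = -14954 - 12840 = -27794)
Q - l(I(3, 4)) = -27794 - 1*(-95) = -27794 + 95 = -27699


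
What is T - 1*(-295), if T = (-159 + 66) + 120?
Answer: 322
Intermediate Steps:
T = 27 (T = -93 + 120 = 27)
T - 1*(-295) = 27 - 1*(-295) = 27 + 295 = 322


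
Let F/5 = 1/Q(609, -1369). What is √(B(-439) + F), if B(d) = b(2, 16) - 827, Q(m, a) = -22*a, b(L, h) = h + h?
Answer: I*√526763710/814 ≈ 28.196*I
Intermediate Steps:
b(L, h) = 2*h
F = 5/30118 (F = 5/((-22*(-1369))) = 5/30118 ≈ 0.00016601)
B(d) = -795 (B(d) = 2*16 - 827 = 32 - 827 = -795)
√(B(-439) + F) = √(-795 + 5/30118) = √(-23943805/30118) = I*√526763710/814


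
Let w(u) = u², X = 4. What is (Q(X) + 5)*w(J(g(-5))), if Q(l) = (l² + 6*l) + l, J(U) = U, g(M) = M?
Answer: 1225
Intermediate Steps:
Q(l) = l² + 7*l
(Q(X) + 5)*w(J(g(-5))) = (4*(7 + 4) + 5)*(-5)² = (4*11 + 5)*25 = (44 + 5)*25 = 49*25 = 1225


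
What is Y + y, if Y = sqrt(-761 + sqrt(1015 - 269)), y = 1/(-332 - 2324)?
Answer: -1/2656 + I*sqrt(761 - sqrt(746)) ≈ -0.00037651 + 27.087*I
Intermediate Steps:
y = -1/2656 (y = 1/(-2656) = -1/2656 ≈ -0.00037651)
Y = sqrt(-761 + sqrt(746)) ≈ 27.087*I
Y + y = sqrt(-761 + sqrt(746)) - 1/2656 = -1/2656 + sqrt(-761 + sqrt(746))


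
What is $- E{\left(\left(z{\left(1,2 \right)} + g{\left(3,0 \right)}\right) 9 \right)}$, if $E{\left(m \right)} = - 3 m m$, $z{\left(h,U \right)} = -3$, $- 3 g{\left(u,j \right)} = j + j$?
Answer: $2187$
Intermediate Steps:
$g{\left(u,j \right)} = - \frac{2 j}{3}$ ($g{\left(u,j \right)} = - \frac{j + j}{3} = - \frac{2 j}{3}$)
$E{\left(m \right)} = - 3 m^{2}$
$- E{\left(\left(z{\left(1,2 \right)} + g{\left(3,0 \right)}\right) 9 \right)} = - \left(-3\right) \left(\left(-3 - 0\right) 9\right)^{2} = - \left(-3\right) \left(\left(-3 + 0\right) 9\right)^{2} = - \left(-3\right) \left(\left(-3\right) 9\right)^{2} = - \left(-3\right) \left(-27\right)^{2} = - \left(-3\right) 729 = \left(-1\right) \left(-2187\right) = 2187$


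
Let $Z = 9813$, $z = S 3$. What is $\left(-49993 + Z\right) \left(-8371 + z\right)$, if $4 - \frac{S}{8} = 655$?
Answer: $964119100$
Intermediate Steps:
$S = -5208$ ($S = 32 - 5240 = -5208$)
$z = -15624$ ($z = \left(-5208\right) 3 = -15624$)
$\left(-49993 + Z\right) \left(-8371 + z\right) = \left(-49993 + 9813\right) \left(-8371 - 15624\right) = \left(-40180\right) \left(-23995\right) = 964119100$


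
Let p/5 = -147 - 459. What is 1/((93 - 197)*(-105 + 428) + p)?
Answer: -1/36622 ≈ -2.7306e-5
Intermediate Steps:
p = -3030 (p = 5*(-147 - 459) = 5*(-606) = -3030)
1/((93 - 197)*(-105 + 428) + p) = 1/((93 - 197)*(-105 + 428) - 3030) = 1/(-104*323 - 3030) = 1/(-33592 - 3030) = 1/(-36622) = -1/36622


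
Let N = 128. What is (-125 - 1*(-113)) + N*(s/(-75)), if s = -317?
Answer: 39676/75 ≈ 529.01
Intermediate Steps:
(-125 - 1*(-113)) + N*(s/(-75)) = (-125 - 1*(-113)) + 128*(-317/(-75)) = (-125 + 113) + 128*(-317*(-1/75)) = -12 + 128*(317/75) = -12 + 40576/75 = 39676/75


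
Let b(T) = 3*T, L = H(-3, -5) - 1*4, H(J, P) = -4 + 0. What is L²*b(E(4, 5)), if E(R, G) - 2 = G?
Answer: 1344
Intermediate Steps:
E(R, G) = 2 + G
H(J, P) = -4
L = -8 (L = -4 - 1*4 = -4 - 4 = -8)
L²*b(E(4, 5)) = (-8)²*(3*(2 + 5)) = 64*(3*7) = 64*21 = 1344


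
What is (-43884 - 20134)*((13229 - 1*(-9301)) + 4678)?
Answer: -1741801744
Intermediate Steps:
(-43884 - 20134)*((13229 - 1*(-9301)) + 4678) = -64018*((13229 + 9301) + 4678) = -64018*(22530 + 4678) = -64018*27208 = -1741801744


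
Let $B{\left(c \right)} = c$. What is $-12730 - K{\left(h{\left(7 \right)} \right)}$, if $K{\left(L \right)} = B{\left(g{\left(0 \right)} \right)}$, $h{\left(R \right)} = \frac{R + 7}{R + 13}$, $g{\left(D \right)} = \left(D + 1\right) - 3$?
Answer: $-12728$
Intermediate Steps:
$g{\left(D \right)} = -2 + D$ ($g{\left(D \right)} = \left(1 + D\right) - 3 = -2 + D$)
$h{\left(R \right)} = \frac{7 + R}{13 + R}$
$K{\left(L \right)} = -2$ ($K{\left(L \right)} = -2 + 0 = -2$)
$-12730 - K{\left(h{\left(7 \right)} \right)} = -12730 - -2 = -12730 + 2 = -12728$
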